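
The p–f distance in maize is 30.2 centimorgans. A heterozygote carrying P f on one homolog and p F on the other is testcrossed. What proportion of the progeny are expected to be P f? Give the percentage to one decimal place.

A map distance of 30.2 centimorgans corresponds to a recombination frequency of 0.302.
The F1 is P f / p F, so P f is a parental gamete class with expected frequency (1 − r)/2 = 0.698/2 = 0.3490.
That is 0.3490 = 34.9% of the progeny.

34.9%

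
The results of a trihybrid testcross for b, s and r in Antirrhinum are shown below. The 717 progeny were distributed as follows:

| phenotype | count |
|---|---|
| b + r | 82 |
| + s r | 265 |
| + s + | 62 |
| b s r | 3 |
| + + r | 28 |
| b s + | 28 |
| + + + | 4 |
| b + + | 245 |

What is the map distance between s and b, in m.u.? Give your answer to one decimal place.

The two most frequent reciprocal classes, + s r and b + +, are the parental types, so the F1 was + s r / b + +.
The two rarest classes, b s r and + + +, are the double crossovers. Comparing them with the parentals, only the b allele has switched, so b is the middle locus and the order is r – b – s.
Crossovers in the b–s interval produce the single-crossover classes + + r and b s + (28 + 28 = 56) plus the double crossovers (7).
RF(b–s) = (56 + 7) / 717 = 63/717 = 0.0879 → 8.8 m.u.

8.8 m.u.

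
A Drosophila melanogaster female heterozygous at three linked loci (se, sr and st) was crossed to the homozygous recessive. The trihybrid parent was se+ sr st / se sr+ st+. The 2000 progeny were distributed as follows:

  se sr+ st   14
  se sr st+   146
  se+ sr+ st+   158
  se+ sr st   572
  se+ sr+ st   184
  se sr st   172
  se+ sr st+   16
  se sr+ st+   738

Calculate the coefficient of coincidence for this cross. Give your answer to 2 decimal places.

The two rarest classes, se+ sr st+ and se sr+ st, are the double crossovers. Comparing them with the parentals, only the st allele has switched, so st is the middle locus and the order is se – st – sr.
se–st: (330 + 30)/2000 = 0.1800; st–sr: (330 + 30)/2000 = 0.1800.
Expected DCO frequency = 0.1800 × 0.1800 ≈ 0.03240; observed = 30/2000 ≈ 0.01500.
Coefficient of coincidence = 0.01500/0.03240 ≈ 0.46.

0.46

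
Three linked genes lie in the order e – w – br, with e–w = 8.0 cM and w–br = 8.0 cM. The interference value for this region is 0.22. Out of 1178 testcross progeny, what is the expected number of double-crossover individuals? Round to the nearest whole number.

Map distances give recombination frequencies of 0.080 and 0.080 for the two intervals.
With interference 0.22 (so coincidence = 0.78), expected double-crossover frequency = 0.080 × 0.080 × 0.78 = 0.00499.
Expected number = 0.00499 × 1178 = 5.88 ≈ 6.

6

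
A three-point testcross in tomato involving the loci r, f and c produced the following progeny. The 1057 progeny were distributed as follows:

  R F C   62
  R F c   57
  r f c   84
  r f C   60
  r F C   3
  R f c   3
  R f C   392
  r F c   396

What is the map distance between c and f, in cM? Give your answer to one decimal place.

14.4 cM

The two most frequent reciprocal classes, r F c and R f C, are the parental types, so the F1 was r F c / R f C.
The two rarest classes, r F C and R f c, are the double crossovers. Comparing them with the parentals, only the c allele has switched, so c is the middle locus and the order is r – c – f.
Crossovers in the c–f interval produce the single-crossover classes r f c and R F C (84 + 62 = 146) plus the double crossovers (6).
RF(c–f) = (146 + 6) / 1057 = 152/1057 = 0.1438 → 14.4 cM.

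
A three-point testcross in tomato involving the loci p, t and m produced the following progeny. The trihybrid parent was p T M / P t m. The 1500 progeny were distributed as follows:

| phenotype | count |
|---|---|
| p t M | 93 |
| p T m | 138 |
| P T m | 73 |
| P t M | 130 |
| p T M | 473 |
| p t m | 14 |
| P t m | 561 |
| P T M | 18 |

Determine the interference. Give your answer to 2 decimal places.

0.19

The two rarest classes, P T M and p t m, are the double crossovers. Comparing them with the parentals, only the p allele has switched, so p is the middle locus and the order is m – p – t.
m–p: (268 + 32)/1500 = 0.2000; p–t: (166 + 32)/1500 = 0.1320.
Expected DCO frequency = 0.2000 × 0.1320 ≈ 0.02640; observed = 32/1500 ≈ 0.02133.
Coefficient of coincidence = 0.02133/0.02640 ≈ 0.81; interference = 1 − 0.81 = 0.19.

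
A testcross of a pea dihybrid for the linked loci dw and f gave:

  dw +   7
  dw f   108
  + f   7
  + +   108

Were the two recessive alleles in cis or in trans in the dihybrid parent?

cis

The two most frequent classes are + + (108) and dw f (108); these are the parental (non-recombinant) types.
So the F1 carried + + on one chromosome and dw f on the other — the recessive alleles are on the same chromosome (cis / coupling).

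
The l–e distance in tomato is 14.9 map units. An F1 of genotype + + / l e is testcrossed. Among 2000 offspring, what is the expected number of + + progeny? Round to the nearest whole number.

A map distance of 14.9 map units corresponds to a recombination frequency of 0.149.
The F1 is + + / l e, so + + is a parental gamete class with expected frequency (1 − r)/2 = 0.851/2 = 0.4255.
Expected number = 0.4255 × 2000 = 851.00 ≈ 851.

851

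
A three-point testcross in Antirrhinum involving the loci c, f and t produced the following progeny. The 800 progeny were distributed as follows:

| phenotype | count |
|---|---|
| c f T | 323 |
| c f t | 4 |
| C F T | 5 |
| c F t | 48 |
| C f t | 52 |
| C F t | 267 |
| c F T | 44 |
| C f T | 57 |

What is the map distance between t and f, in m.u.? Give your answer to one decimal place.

13.1 m.u.

The two most frequent reciprocal classes, C F t and c f T, are the parental types, so the F1 was C F t / c f T.
The two rarest classes, C F T and c f t, are the double crossovers. Comparing them with the parentals, only the t allele has switched, so t is the middle locus and the order is f – t – c.
Crossovers in the f–t interval produce the single-crossover classes C f t and c F T (52 + 44 = 96) plus the double crossovers (9).
RF(f–t) = (96 + 9) / 800 = 105/800 = 0.1313 → 13.1 m.u.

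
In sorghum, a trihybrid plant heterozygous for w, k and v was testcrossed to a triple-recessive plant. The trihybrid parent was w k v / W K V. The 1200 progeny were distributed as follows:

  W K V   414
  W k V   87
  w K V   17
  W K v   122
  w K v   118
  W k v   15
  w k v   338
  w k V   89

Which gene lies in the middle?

w

The two rarest classes, W k v and w K V, are the double crossovers. Comparing them with the parentals, only the w allele has switched, so w is the middle locus and the order is v – w – k.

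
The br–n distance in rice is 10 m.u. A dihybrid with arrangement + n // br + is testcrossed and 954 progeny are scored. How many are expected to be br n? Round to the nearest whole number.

48

A map distance of 10 m.u. corresponds to a recombination frequency of 0.100.
The F1 is + n / br +, so br n is a recombinant gamete class with expected frequency r/2 = 0.100/2 = 0.0500.
Expected number = 0.0500 × 954 = 47.70 ≈ 48.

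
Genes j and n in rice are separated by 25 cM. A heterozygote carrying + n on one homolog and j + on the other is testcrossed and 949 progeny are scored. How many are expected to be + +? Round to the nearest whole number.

A map distance of 25 cM corresponds to a recombination frequency of 0.250.
The F1 is + n / j +, so + + is a recombinant gamete class with expected frequency r/2 = 0.250/2 = 0.1250.
Expected number = 0.1250 × 949 = 118.62 ≈ 119.

119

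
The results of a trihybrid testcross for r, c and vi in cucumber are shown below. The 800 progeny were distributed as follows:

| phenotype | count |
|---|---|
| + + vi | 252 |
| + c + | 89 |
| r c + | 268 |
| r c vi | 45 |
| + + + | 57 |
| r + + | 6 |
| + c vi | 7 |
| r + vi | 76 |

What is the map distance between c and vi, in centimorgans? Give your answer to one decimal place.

The two most frequent reciprocal classes, r c + and + + vi, are the parental types, so the F1 was r c + / + + vi.
The two rarest classes, r + + and + c vi, are the double crossovers. Comparing them with the parentals, only the c allele has switched, so c is the middle locus and the order is r – c – vi.
Crossovers in the c–vi interval produce the single-crossover classes r c vi and + + + (45 + 57 = 102) plus the double crossovers (13).
RF(c–vi) = (102 + 13) / 800 = 115/800 = 0.1437 → 14.4 centimorgans.

14.4 centimorgans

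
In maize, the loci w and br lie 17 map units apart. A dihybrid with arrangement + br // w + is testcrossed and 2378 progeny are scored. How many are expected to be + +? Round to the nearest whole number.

A map distance of 17 map units corresponds to a recombination frequency of 0.170.
The F1 is + br / w +, so + + is a recombinant gamete class with expected frequency r/2 = 0.170/2 = 0.0850.
Expected number = 0.0850 × 2378 = 202.13 ≈ 202.

202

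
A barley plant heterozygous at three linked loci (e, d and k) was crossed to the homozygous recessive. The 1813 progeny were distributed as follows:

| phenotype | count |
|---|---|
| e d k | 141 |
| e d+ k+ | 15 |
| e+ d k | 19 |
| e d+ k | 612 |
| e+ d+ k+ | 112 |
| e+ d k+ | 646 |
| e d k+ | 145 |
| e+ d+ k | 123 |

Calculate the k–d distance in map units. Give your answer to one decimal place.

15.8 map units

The two most frequent reciprocal classes, e+ d k+ and e d+ k, are the parental types, so the F1 was e+ d k+ / e d+ k.
The two rarest classes, e+ d k and e d+ k+, are the double crossovers. Comparing them with the parentals, only the k allele has switched, so k is the middle locus and the order is d – k – e.
Crossovers in the d–k interval produce the single-crossover classes e+ d+ k+ and e d k (112 + 141 = 253) plus the double crossovers (34).
RF(d–k) = (253 + 34) / 1813 = 287/1813 = 0.1583 → 15.8 map units.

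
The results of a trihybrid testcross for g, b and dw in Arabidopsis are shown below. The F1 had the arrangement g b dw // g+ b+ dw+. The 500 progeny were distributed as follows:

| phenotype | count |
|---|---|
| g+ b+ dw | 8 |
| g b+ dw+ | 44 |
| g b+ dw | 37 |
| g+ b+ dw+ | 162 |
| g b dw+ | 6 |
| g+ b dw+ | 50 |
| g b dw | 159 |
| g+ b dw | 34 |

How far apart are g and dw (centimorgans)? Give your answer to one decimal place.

18.4 centimorgans

The two rarest classes, g b dw+ and g+ b+ dw, are the double crossovers. Comparing them with the parentals, only the dw allele has switched, so dw is the middle locus and the order is b – dw – g.
Crossovers in the dw–g interval produce the single-crossover classes g+ b dw and g b+ dw+ (34 + 44 = 78) plus the double crossovers (14).
RF(dw–g) = (78 + 14) / 500 = 92/500 = 0.1840 → 18.4 centimorgans.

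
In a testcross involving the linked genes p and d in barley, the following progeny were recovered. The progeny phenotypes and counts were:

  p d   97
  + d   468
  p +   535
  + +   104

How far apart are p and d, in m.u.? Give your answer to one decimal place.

The two most frequent classes, + d (468) and p + (535), are the parental types, so the F1 was + d / p +.
The recombinant classes are + + and p d: 104 + 97 = 201.
Recombination frequency = 201/1204 = 0.1669 ≈ 16.7%, i.e. 16.7 m.u.

16.7 m.u.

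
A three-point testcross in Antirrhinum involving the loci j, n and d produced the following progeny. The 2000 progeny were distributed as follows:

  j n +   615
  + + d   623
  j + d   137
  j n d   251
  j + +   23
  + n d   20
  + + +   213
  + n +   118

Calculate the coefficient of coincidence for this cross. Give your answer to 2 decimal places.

The two most frequent reciprocal classes, j n + and + + d, are the parental types, so the F1 was j n + / + + d.
The two rarest classes, j + + and + n d, are the double crossovers. Comparing them with the parentals, only the n allele has switched, so n is the middle locus and the order is d – n – j.
d–n: (464 + 43)/2000 = 0.2535; n–j: (255 + 43)/2000 = 0.1490.
Expected DCO frequency = 0.2535 × 0.1490 ≈ 0.03777; observed = 43/2000 ≈ 0.02150.
Coefficient of coincidence = 0.02150/0.03777 ≈ 0.57.

0.57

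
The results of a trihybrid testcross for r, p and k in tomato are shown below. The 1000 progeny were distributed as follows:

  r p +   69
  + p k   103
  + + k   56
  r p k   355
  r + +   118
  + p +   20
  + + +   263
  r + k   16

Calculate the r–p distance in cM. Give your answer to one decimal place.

25.7 cM

The two most frequent reciprocal classes, + + + and r p k, are the parental types, so the F1 was + + + / r p k.
The two rarest classes, + p + and r + k, are the double crossovers. Comparing them with the parentals, only the p allele has switched, so p is the middle locus and the order is k – p – r.
Crossovers in the p–r interval produce the single-crossover classes r + + and + p k (118 + 103 = 221) plus the double crossovers (36).
RF(p–r) = (221 + 36) / 1000 = 257/1000 = 0.2570 → 25.7 cM.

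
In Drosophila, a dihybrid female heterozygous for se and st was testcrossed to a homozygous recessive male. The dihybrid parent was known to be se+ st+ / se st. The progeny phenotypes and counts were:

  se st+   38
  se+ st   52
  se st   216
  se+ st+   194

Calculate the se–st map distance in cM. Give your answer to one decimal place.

The recombinant classes are se+ st and se st+: 52 + 38 = 90.
Recombination frequency = 90/500 = 0.1800 ≈ 18.0%, i.e. 18.0 cM.

18.0 cM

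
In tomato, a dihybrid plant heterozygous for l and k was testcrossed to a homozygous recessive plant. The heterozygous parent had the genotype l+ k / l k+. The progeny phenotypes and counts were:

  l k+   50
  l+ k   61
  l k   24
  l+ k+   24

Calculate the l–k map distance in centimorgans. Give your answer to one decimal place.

30.2 centimorgans

The recombinant classes are l+ k+ and l k: 24 + 24 = 48.
Recombination frequency = 48/159 = 0.3019 ≈ 30.2%, i.e. 30.2 centimorgans.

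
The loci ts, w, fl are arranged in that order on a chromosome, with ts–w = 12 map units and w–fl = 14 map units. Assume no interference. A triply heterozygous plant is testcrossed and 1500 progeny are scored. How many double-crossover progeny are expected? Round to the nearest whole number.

Map distances give recombination frequencies of 0.120 and 0.140 for the two intervals.
With no interference, expected double-crossover frequency = 0.120 × 0.140 = 0.01680.
Expected number = 0.01680 × 1500 = 25.20 ≈ 25.

25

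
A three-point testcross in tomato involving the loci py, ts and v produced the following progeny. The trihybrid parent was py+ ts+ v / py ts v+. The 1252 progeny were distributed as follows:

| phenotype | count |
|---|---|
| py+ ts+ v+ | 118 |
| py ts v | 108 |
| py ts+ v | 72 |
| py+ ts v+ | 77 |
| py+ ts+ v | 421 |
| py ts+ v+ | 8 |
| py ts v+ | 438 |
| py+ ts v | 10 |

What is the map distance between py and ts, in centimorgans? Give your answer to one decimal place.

The two rarest classes, py+ ts v and py ts+ v+, are the double crossovers. Comparing them with the parentals, only the ts allele has switched, so ts is the middle locus and the order is v – ts – py.
Crossovers in the ts–py interval produce the single-crossover classes py ts+ v and py+ ts v+ (72 + 77 = 149) plus the double crossovers (18).
RF(ts–py) = (149 + 18) / 1252 = 167/1252 = 0.1334 → 13.3 centimorgans.

13.3 centimorgans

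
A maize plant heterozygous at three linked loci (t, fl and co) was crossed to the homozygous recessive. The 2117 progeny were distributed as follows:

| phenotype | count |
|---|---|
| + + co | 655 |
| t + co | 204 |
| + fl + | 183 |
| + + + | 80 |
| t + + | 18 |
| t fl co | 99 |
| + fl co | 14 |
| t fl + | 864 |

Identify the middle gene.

The two most frequent reciprocal classes, + + co and t fl +, are the parental types, so the F1 was + + co / t fl +.
The two rarest classes, + fl co and t + +, are the double crossovers. Comparing them with the parentals, only the fl allele has switched, so fl is the middle locus and the order is t – fl – co.

fl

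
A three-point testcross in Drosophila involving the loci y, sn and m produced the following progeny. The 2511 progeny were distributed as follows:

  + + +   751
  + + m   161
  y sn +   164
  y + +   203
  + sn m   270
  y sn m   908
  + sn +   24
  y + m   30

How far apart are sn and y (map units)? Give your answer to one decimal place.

21.0 map units

The two most frequent reciprocal classes, + + + and y sn m, are the parental types, so the F1 was + + + / y sn m.
The two rarest classes, + sn + and y + m, are the double crossovers. Comparing them with the parentals, only the sn allele has switched, so sn is the middle locus and the order is y – sn – m.
Crossovers in the y–sn interval produce the single-crossover classes y + + and + sn m (203 + 270 = 473) plus the double crossovers (54).
RF(y–sn) = (473 + 54) / 2511 = 527/2511 = 0.2099 → 21.0 map units.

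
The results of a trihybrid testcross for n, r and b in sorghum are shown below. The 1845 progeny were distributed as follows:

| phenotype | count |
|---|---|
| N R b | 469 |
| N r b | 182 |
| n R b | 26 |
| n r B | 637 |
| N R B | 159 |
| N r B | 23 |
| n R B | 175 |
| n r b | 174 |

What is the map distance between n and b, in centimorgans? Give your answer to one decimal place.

20.7 centimorgans

The two most frequent reciprocal classes, N R b and n r B, are the parental types, so the F1 was N R b / n r B.
The two rarest classes, n R b and N r B, are the double crossovers. Comparing them with the parentals, only the n allele has switched, so n is the middle locus and the order is b – n – r.
Crossovers in the b–n interval produce the single-crossover classes N R B and n r b (159 + 174 = 333) plus the double crossovers (49).
RF(b–n) = (333 + 49) / 1845 = 382/1845 = 0.2070 → 20.7 centimorgans.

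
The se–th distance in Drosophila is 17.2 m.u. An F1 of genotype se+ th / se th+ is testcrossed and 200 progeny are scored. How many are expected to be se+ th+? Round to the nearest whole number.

A map distance of 17.2 m.u. corresponds to a recombination frequency of 0.172.
The F1 is se+ th / se th+, so se+ th+ is a recombinant gamete class with expected frequency r/2 = 0.172/2 = 0.0860.
Expected number = 0.0860 × 200 = 17.20 ≈ 17.

17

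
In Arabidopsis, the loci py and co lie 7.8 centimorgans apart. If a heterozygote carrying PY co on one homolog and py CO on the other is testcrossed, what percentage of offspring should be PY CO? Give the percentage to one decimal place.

A map distance of 7.8 centimorgans corresponds to a recombination frequency of 0.078.
The F1 is PY co / py CO, so PY CO is a recombinant gamete class with expected frequency r/2 = 0.078/2 = 0.0390.
That is 0.0390 = 3.9% of the progeny.

3.9%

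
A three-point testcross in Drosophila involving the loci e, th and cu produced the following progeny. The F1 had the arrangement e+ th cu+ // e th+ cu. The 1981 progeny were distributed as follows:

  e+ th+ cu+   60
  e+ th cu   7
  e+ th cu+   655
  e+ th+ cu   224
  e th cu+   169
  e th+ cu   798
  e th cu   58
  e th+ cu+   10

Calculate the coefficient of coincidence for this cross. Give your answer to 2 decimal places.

The two rarest classes, e+ th cu and e th+ cu+, are the double crossovers. Comparing them with the parentals, only the cu allele has switched, so cu is the middle locus and the order is e – cu – th.
e–cu: (393 + 17)/1981 = 0.2070; cu–th: (118 + 17)/1981 = 0.0681.
Expected DCO frequency = 0.2070 × 0.0681 ≈ 0.01410; observed = 17/1981 ≈ 0.00858.
Coefficient of coincidence = 0.00858/0.01410 ≈ 0.61.

0.61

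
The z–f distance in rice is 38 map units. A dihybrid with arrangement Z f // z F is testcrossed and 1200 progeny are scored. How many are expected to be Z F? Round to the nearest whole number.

228

A map distance of 38 map units corresponds to a recombination frequency of 0.380.
The F1 is Z f / z F, so Z F is a recombinant gamete class with expected frequency r/2 = 0.380/2 = 0.1900.
Expected number = 0.1900 × 1200 = 228.00 ≈ 228.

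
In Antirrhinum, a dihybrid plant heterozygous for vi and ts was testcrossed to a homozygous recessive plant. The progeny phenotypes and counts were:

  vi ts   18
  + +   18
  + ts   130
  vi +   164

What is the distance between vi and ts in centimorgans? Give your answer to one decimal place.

The two most frequent classes, + ts (130) and vi + (164), are the parental types, so the F1 was + ts / vi +.
The recombinant classes are + + and vi ts: 18 + 18 = 36.
Recombination frequency = 36/330 = 0.1091 ≈ 10.9%, i.e. 10.9 centimorgans.

10.9 centimorgans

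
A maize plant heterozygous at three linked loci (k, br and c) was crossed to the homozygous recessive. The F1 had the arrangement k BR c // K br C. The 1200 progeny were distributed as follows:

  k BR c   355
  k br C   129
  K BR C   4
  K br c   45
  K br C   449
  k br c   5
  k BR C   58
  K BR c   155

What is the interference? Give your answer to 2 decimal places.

The two rarest classes, k br c and K BR C, are the double crossovers. Comparing them with the parentals, only the br allele has switched, so br is the middle locus and the order is c – br – k.
c–br: (103 + 9)/1200 = 0.0933; br–k: (284 + 9)/1200 = 0.2442.
Expected DCO frequency = 0.0933 × 0.2442 ≈ 0.02278; observed = 9/1200 ≈ 0.00750.
Coefficient of coincidence = 0.00750/0.02278 ≈ 0.33; interference = 1 − 0.33 = 0.67.

0.67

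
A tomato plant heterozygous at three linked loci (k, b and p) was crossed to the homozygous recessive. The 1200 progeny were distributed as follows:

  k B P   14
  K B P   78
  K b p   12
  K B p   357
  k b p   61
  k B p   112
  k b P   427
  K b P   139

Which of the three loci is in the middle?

The two most frequent reciprocal classes, K B p and k b P, are the parental types, so the F1 was K B p / k b P.
The two rarest classes, K b p and k B P, are the double crossovers. Comparing them with the parentals, only the b allele has switched, so b is the middle locus and the order is k – b – p.

b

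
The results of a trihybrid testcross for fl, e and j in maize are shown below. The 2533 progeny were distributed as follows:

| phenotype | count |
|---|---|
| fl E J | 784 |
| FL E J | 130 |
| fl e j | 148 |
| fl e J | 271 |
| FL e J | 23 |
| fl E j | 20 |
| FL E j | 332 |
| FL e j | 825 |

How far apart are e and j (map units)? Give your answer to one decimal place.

The two most frequent reciprocal classes, fl E J and FL e j, are the parental types, so the F1 was fl E J / FL e j.
The two rarest classes, fl E j and FL e J, are the double crossovers. Comparing them with the parentals, only the j allele has switched, so j is the middle locus and the order is e – j – fl.
Crossovers in the e–j interval produce the single-crossover classes fl e J and FL E j (271 + 332 = 603) plus the double crossovers (43).
RF(e–j) = (603 + 43) / 2533 = 646/2533 = 0.2550 → 25.5 map units.

25.5 map units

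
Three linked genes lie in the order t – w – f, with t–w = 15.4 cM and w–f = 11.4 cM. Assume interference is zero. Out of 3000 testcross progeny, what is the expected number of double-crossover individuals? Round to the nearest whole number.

53

Map distances give recombination frequencies of 0.154 and 0.114 for the two intervals.
With no interference, expected double-crossover frequency = 0.154 × 0.114 = 0.01756.
Expected number = 0.01756 × 3000 = 52.67 ≈ 53.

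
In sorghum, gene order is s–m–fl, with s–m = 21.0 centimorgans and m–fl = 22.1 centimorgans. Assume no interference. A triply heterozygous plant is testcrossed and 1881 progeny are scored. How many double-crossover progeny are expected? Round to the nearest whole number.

Map distances give recombination frequencies of 0.210 and 0.221 for the two intervals.
With no interference, expected double-crossover frequency = 0.210 × 0.221 = 0.04641.
Expected number = 0.04641 × 1881 = 87.30 ≈ 87.

87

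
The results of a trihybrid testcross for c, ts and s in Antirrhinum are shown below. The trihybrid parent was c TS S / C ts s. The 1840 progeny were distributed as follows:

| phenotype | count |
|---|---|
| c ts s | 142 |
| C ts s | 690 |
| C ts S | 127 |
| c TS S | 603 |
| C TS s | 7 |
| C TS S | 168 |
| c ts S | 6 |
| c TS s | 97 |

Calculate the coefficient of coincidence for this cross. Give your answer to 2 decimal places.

The two rarest classes, c ts S and C TS s, are the double crossovers. Comparing them with the parentals, only the ts allele has switched, so ts is the middle locus and the order is s – ts – c.
s–ts: (224 + 13)/1840 = 0.1288; ts–c: (310 + 13)/1840 = 0.1755.
Expected DCO frequency = 0.1288 × 0.1755 ≈ 0.02260; observed = 13/1840 ≈ 0.00707.
Coefficient of coincidence = 0.00707/0.02260 ≈ 0.31.

0.31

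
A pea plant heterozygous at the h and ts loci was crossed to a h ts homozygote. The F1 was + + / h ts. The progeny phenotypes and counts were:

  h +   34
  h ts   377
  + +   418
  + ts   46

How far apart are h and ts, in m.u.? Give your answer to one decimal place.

9.1 m.u.

The recombinant classes are + ts and h +: 46 + 34 = 80.
Recombination frequency = 80/875 = 0.0914 ≈ 9.1%, i.e. 9.1 m.u.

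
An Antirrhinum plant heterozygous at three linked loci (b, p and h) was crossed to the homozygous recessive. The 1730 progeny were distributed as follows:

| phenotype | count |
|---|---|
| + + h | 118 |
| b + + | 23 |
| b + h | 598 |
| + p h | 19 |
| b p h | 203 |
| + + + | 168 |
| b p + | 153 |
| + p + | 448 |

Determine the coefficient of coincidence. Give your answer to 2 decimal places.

0.56

The two most frequent reciprocal classes, + p + and b + h, are the parental types, so the F1 was + p + / b + h.
The two rarest classes, + p h and b + +, are the double crossovers. Comparing them with the parentals, only the h allele has switched, so h is the middle locus and the order is p – h – b.
p–h: (371 + 42)/1730 = 0.2387; h–b: (271 + 42)/1730 = 0.1809.
Expected DCO frequency = 0.2387 × 0.1809 ≈ 0.04318; observed = 42/1730 ≈ 0.02428.
Coefficient of coincidence = 0.02428/0.04318 ≈ 0.56.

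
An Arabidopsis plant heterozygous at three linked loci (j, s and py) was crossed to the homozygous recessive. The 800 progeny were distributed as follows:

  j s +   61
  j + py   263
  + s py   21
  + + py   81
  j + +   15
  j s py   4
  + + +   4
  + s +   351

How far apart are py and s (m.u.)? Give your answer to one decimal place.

5.5 m.u.

The two most frequent reciprocal classes, j + py and + s +, are the parental types, so the F1 was j + py / + s +.
The two rarest classes, j s py and + + +, are the double crossovers. Comparing them with the parentals, only the s allele has switched, so s is the middle locus and the order is py – s – j.
Crossovers in the py–s interval produce the single-crossover classes j + + and + s py (15 + 21 = 36) plus the double crossovers (8).
RF(py–s) = (36 + 8) / 800 = 44/800 = 0.0550 → 5.5 m.u.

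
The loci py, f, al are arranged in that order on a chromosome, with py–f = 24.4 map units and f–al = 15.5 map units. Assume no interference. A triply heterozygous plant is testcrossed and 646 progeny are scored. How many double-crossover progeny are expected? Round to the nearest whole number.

24

Map distances give recombination frequencies of 0.244 and 0.155 for the two intervals.
With no interference, expected double-crossover frequency = 0.244 × 0.155 = 0.03782.
Expected number = 0.03782 × 646 = 24.43 ≈ 24.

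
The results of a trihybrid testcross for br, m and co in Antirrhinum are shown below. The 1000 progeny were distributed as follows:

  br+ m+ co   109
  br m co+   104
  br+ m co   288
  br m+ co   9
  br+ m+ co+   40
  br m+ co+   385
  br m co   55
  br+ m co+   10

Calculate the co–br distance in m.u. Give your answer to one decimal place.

The two most frequent reciprocal classes, br m+ co+ and br+ m co, are the parental types, so the F1 was br m+ co+ / br+ m co.
The two rarest classes, br m+ co and br+ m co+, are the double crossovers. Comparing them with the parentals, only the co allele has switched, so co is the middle locus and the order is m – co – br.
Crossovers in the co–br interval produce the single-crossover classes br+ m+ co+ and br m co (40 + 55 = 95) plus the double crossovers (19).
RF(co–br) = (95 + 19) / 1000 = 114/1000 = 0.1140 → 11.4 m.u.

11.4 m.u.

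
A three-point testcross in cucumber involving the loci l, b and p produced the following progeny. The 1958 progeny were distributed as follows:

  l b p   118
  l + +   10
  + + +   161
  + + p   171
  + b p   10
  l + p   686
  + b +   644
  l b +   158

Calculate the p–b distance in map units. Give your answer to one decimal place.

15.3 map units

The two most frequent reciprocal classes, l + p and + b +, are the parental types, so the F1 was l + p / + b +.
The two rarest classes, l + + and + b p, are the double crossovers. Comparing them with the parentals, only the p allele has switched, so p is the middle locus and the order is b – p – l.
Crossovers in the b–p interval produce the single-crossover classes l b p and + + + (118 + 161 = 279) plus the double crossovers (20).
RF(b–p) = (279 + 20) / 1958 = 299/1958 = 0.1527 → 15.3 map units.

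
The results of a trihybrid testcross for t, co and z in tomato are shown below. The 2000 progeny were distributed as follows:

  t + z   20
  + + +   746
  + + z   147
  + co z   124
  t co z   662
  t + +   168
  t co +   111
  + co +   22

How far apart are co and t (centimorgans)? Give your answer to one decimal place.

The two most frequent reciprocal classes, t co z and + + +, are the parental types, so the F1 was t co z / + + +.
The two rarest classes, t + z and + co +, are the double crossovers. Comparing them with the parentals, only the co allele has switched, so co is the middle locus and the order is t – co – z.
Crossovers in the t–co interval produce the single-crossover classes + co z and t + + (124 + 168 = 292) plus the double crossovers (42).
RF(t–co) = (292 + 42) / 2000 = 334/2000 = 0.1670 → 16.7 centimorgans.

16.7 centimorgans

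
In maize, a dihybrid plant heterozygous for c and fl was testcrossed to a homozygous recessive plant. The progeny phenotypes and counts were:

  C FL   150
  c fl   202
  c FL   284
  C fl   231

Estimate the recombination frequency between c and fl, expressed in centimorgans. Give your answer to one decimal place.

The two most frequent classes, C fl (231) and c FL (284), are the parental types, so the F1 was C fl / c FL.
The recombinant classes are C FL and c fl: 150 + 202 = 352.
Recombination frequency = 352/867 = 0.4060 ≈ 40.6%, i.e. 40.6 centimorgans.

40.6 centimorgans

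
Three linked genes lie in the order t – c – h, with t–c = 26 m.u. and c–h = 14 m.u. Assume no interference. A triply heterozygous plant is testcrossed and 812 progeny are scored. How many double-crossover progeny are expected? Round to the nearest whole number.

Map distances give recombination frequencies of 0.260 and 0.140 for the two intervals.
With no interference, expected double-crossover frequency = 0.260 × 0.140 = 0.03640.
Expected number = 0.03640 × 812 = 29.56 ≈ 30.

30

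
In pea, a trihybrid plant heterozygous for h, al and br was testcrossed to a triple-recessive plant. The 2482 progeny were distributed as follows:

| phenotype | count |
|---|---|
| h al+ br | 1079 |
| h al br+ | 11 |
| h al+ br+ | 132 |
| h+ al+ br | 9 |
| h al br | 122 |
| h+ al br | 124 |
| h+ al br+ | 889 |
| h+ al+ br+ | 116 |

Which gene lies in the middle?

h

The two most frequent reciprocal classes, h+ al br+ and h al+ br, are the parental types, so the F1 was h+ al br+ / h al+ br.
The two rarest classes, h al br+ and h+ al+ br, are the double crossovers. Comparing them with the parentals, only the h allele has switched, so h is the middle locus and the order is al – h – br.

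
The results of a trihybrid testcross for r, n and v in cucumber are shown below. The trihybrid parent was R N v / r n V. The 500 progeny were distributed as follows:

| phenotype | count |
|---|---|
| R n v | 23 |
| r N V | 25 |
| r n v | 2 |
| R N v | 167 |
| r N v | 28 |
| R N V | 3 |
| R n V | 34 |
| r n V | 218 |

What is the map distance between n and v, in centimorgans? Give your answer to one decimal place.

The two rarest classes, R N V and r n v, are the double crossovers. Comparing them with the parentals, only the v allele has switched, so v is the middle locus and the order is n – v – r.
Crossovers in the n–v interval produce the single-crossover classes R n v and r N V (23 + 25 = 48) plus the double crossovers (5).
RF(n–v) = (48 + 5) / 500 = 53/500 = 0.1060 → 10.6 centimorgans.

10.6 centimorgans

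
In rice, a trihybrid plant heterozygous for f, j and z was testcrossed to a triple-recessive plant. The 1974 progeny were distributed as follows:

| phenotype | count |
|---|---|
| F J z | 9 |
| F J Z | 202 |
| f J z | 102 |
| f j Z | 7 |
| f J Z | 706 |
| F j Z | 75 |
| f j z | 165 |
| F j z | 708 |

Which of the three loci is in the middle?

j

The two most frequent reciprocal classes, F j z and f J Z, are the parental types, so the F1 was F j z / f J Z.
The two rarest classes, F J z and f j Z, are the double crossovers. Comparing them with the parentals, only the j allele has switched, so j is the middle locus and the order is z – j – f.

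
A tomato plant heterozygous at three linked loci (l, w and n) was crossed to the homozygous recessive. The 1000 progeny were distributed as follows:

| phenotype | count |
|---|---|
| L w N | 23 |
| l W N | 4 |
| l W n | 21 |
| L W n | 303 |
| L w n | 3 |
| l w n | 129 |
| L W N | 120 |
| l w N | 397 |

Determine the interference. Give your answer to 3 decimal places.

The two most frequent reciprocal classes, l w N and L W n, are the parental types, so the F1 was l w N / L W n.
The two rarest classes, l W N and L w n, are the double crossovers. Comparing them with the parentals, only the w allele has switched, so w is the middle locus and the order is l – w – n.
l–w: (44 + 7)/1000 = 0.0510; w–n: (249 + 7)/1000 = 0.2560.
Expected DCO frequency = 0.0510 × 0.2560 ≈ 0.01306; observed = 7/1000 ≈ 0.00700.
Coefficient of coincidence = 0.00700/0.01306 ≈ 0.536; interference = 1 − 0.536 = 0.464.

0.464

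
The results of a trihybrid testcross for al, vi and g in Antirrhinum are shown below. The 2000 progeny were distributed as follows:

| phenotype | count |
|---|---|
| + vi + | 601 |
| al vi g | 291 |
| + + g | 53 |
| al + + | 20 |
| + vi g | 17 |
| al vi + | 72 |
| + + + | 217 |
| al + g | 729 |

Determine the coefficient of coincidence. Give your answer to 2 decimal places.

The two most frequent reciprocal classes, al + g and + vi +, are the parental types, so the F1 was al + g / + vi +.
The two rarest classes, al + + and + vi g, are the double crossovers. Comparing them with the parentals, only the g allele has switched, so g is the middle locus and the order is vi – g – al.
vi–g: (508 + 37)/2000 = 0.2725; g–al: (125 + 37)/2000 = 0.0810.
Expected DCO frequency = 0.2725 × 0.0810 ≈ 0.02207; observed = 37/2000 ≈ 0.01850.
Coefficient of coincidence = 0.01850/0.02207 ≈ 0.84.

0.84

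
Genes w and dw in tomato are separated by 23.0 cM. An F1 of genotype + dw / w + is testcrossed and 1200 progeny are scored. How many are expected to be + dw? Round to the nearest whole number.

462

A map distance of 23.0 cM corresponds to a recombination frequency of 0.230.
The F1 is + dw / w +, so + dw is a parental gamete class with expected frequency (1 − r)/2 = 0.770/2 = 0.3850.
Expected number = 0.3850 × 1200 = 462.00 ≈ 462.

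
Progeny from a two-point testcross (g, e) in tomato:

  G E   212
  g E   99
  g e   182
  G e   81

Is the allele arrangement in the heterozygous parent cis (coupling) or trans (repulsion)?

The two most frequent classes are G E (212) and g e (182); these are the parental (non-recombinant) types.
So the F1 carried G E on one chromosome and g e on the other — the recessive alleles are on the same chromosome (cis / coupling).

cis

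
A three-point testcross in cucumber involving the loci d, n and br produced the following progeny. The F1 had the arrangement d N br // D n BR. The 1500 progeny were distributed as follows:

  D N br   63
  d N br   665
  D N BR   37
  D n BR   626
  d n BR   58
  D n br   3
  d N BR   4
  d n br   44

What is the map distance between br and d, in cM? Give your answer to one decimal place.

8.5 cM

The two rarest classes, d N BR and D n br, are the double crossovers. Comparing them with the parentals, only the br allele has switched, so br is the middle locus and the order is n – br – d.
Crossovers in the br–d interval produce the single-crossover classes D N br and d n BR (63 + 58 = 121) plus the double crossovers (7).
RF(br–d) = (121 + 7) / 1500 = 128/1500 = 0.0853 → 8.5 cM.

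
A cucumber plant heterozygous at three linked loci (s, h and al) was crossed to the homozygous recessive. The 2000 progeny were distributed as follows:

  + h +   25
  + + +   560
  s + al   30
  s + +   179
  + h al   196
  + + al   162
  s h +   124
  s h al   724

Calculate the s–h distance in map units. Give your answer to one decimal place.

The two most frequent reciprocal classes, s h al and + + +, are the parental types, so the F1 was s h al / + + +.
The two rarest classes, s + al and + h +, are the double crossovers. Comparing them with the parentals, only the h allele has switched, so h is the middle locus and the order is s – h – al.
Crossovers in the s–h interval produce the single-crossover classes + h al and s + + (196 + 179 = 375) plus the double crossovers (55).
RF(s–h) = (375 + 55) / 2000 = 430/2000 = 0.2150 → 21.5 map units.

21.5 map units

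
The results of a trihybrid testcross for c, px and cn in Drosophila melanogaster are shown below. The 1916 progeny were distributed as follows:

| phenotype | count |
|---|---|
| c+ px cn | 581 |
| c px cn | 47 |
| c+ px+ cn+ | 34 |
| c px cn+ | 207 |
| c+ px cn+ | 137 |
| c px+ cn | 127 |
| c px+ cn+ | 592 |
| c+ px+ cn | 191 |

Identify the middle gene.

The two most frequent reciprocal classes, c px+ cn+ and c+ px cn, are the parental types, so the F1 was c px+ cn+ / c+ px cn.
The two rarest classes, c+ px+ cn+ and c px cn, are the double crossovers. Comparing them with the parentals, only the c allele has switched, so c is the middle locus and the order is cn – c – px.

c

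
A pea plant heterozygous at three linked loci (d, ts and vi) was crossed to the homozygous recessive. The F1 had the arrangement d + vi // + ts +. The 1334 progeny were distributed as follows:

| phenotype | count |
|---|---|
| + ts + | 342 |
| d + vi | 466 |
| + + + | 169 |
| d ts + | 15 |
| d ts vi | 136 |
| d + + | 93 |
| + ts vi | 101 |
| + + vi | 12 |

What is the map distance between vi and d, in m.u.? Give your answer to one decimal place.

16.6 m.u.

The two rarest classes, + + vi and d ts +, are the double crossovers. Comparing them with the parentals, only the d allele has switched, so d is the middle locus and the order is vi – d – ts.
Crossovers in the vi–d interval produce the single-crossover classes d + + and + ts vi (93 + 101 = 194) plus the double crossovers (27).
RF(vi–d) = (194 + 27) / 1334 = 221/1334 = 0.1657 → 16.6 m.u.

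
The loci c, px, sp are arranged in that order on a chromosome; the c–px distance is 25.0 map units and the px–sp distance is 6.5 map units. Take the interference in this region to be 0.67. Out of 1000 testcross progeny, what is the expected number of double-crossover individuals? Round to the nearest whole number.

5

Map distances give recombination frequencies of 0.250 and 0.065 for the two intervals.
With interference 0.67 (so coincidence = 0.33), expected double-crossover frequency = 0.250 × 0.065 × 0.33 = 0.00536.
Expected number = 0.00536 × 1000 = 5.36 ≈ 5.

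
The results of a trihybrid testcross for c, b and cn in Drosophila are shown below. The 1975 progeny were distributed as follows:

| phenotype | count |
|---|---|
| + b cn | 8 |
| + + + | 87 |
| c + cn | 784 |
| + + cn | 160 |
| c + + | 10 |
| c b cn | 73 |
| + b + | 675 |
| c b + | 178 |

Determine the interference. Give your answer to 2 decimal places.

0.44

The two most frequent reciprocal classes, + b + and c + cn, are the parental types, so the F1 was + b + / c + cn.
The two rarest classes, + b cn and c + +, are the double crossovers. Comparing them with the parentals, only the cn allele has switched, so cn is the middle locus and the order is b – cn – c.
b–cn: (160 + 18)/1975 = 0.0901; cn–c: (338 + 18)/1975 = 0.1803.
Expected DCO frequency = 0.0901 × 0.1803 ≈ 0.01625; observed = 18/1975 ≈ 0.00911.
Coefficient of coincidence = 0.00911/0.01625 ≈ 0.56; interference = 1 − 0.56 = 0.44.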